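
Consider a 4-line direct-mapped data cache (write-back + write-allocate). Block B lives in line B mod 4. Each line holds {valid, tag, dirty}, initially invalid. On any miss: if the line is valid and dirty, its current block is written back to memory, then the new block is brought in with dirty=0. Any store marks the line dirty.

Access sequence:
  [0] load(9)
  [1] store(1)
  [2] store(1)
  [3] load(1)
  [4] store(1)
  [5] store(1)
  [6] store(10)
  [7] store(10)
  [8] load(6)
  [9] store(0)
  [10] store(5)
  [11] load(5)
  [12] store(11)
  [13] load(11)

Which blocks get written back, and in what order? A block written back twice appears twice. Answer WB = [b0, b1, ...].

0: R B9 -> L1 miss  d=-]
1: W B1 -> L1 miss  d=D]
2: W B1 -> L1 hit  d=D]
3: R B1 -> L1 hit  d=D]
4: W B1 -> L1 hit  d=D]
5: W B1 -> L1 hit  d=D]
6: W B10 -> L2 miss  d=D]
7: W B10 -> L2 hit  d=D]
8: R B6 -> L2 miss wb->B10  d=-]
9: W B0 -> L0 miss  d=D]
10: W B5 -> L1 miss wb->B1  d=D]
11: R B5 -> L1 hit  d=D]
12: W B11 -> L3 miss  d=D]
13: R B11 -> L3 hit  d=D]

WB = [10, 1]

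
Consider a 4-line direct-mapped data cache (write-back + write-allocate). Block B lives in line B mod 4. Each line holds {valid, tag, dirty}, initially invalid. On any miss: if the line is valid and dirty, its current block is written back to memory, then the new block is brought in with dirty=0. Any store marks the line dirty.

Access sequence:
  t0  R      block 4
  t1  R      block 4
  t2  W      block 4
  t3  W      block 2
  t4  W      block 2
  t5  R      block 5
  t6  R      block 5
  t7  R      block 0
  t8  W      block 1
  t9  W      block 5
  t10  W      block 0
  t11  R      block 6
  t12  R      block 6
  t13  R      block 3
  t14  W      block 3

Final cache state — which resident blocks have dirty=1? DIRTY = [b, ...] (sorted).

0: R B4 -> L0 miss  d=-]
1: R B4 -> L0 hit  d=-]
2: W B4 -> L0 hit  d=D]
3: W B2 -> L2 miss  d=D]
4: W B2 -> L2 hit  d=D]
5: R B5 -> L1 miss  d=-]
6: R B5 -> L1 hit  d=-]
7: R B0 -> L0 miss wb->B4  d=-]
8: W B1 -> L1 miss  d=D]
9: W B5 -> L1 miss wb->B1  d=D]
10: W B0 -> L0 hit  d=D]
11: R B6 -> L2 miss wb->B2  d=-]
12: R B6 -> L2 hit  d=-]
13: R B3 -> L3 miss  d=-]
14: W B3 -> L3 hit  d=D]

DIRTY = [0, 3, 5]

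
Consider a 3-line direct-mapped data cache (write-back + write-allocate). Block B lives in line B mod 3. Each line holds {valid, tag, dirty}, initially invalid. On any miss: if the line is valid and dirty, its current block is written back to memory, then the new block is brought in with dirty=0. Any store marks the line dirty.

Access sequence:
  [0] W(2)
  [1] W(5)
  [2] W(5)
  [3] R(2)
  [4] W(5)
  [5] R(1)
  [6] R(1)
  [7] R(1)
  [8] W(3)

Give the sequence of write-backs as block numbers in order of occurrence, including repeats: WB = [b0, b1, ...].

WB = [2, 5]

  0 | W B2 → L2 miss [D]
  1 | W B5 → L2 miss wb→B2 [D]
  2 | W B5 → L2 hit [D]
  3 | R B2 → L2 miss wb→B5 [-]
  4 | W B5 → L2 miss [D]
  5 | R B1 → L1 miss [-]
  6 | R B1 → L1 hit [-]
  7 | R B1 → L1 hit [-]
  8 | W B3 → L0 miss [D]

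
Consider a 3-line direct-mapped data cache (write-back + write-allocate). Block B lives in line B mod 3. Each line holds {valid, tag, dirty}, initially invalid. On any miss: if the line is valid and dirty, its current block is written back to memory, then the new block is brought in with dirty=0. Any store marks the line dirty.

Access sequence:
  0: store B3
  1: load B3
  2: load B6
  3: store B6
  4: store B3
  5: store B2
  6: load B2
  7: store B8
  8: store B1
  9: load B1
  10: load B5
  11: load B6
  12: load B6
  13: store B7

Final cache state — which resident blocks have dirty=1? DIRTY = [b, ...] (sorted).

0: W B3 → L0 miss [D]
1: R B3 → L0 hit [D]
2: R B6 → L0 miss wb→B3 [-]
3: W B6 → L0 hit [D]
4: W B3 → L0 miss wb→B6 [D]
5: W B2 → L2 miss [D]
6: R B2 → L2 hit [D]
7: W B8 → L2 miss wb→B2 [D]
8: W B1 → L1 miss [D]
9: R B1 → L1 hit [D]
10: R B5 → L2 miss wb→B8 [-]
11: R B6 → L0 miss wb→B3 [-]
12: R B6 → L0 hit [-]
13: W B7 → L1 miss wb→B1 [D]

DIRTY = [7]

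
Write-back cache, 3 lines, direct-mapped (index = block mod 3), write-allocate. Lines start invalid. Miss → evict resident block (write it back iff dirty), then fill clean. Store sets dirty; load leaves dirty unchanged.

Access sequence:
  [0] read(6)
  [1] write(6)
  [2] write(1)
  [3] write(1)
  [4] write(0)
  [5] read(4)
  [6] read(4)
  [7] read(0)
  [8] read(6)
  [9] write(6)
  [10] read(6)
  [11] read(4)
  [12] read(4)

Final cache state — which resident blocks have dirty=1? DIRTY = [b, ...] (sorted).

0: R B6 → L0 miss [-]
1: W B6 → L0 hit [D]
2: W B1 → L1 miss [D]
3: W B1 → L1 hit [D]
4: W B0 → L0 miss wb→B6 [D]
5: R B4 → L1 miss wb→B1 [-]
6: R B4 → L1 hit [-]
7: R B0 → L0 hit [D]
8: R B6 → L0 miss wb→B0 [-]
9: W B6 → L0 hit [D]
10: R B6 → L0 hit [D]
11: R B4 → L1 hit [-]
12: R B4 → L1 hit [-]

DIRTY = [6]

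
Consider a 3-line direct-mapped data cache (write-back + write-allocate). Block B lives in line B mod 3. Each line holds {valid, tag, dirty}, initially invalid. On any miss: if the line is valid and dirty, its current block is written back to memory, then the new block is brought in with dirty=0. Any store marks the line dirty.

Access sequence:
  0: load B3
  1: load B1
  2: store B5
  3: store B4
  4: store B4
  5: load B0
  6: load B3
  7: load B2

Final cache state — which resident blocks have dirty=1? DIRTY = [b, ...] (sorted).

0: R B3 → L0 miss [-]
1: R B1 → L1 miss [-]
2: W B5 → L2 miss [D]
3: W B4 → L1 miss [D]
4: W B4 → L1 hit [D]
5: R B0 → L0 miss [-]
6: R B3 → L0 miss [-]
7: R B2 → L2 miss wb→B5 [-]

DIRTY = [4]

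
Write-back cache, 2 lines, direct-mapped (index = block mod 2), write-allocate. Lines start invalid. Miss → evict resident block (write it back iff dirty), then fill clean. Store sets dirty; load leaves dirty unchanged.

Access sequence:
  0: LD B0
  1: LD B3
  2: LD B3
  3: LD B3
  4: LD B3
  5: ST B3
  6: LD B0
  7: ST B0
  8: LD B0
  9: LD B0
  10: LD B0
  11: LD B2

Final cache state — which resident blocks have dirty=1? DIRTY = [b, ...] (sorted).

  0 | R B0 → L0 miss [-]
  1 | R B3 → L1 miss [-]
  2 | R B3 → L1 hit [-]
  3 | R B3 → L1 hit [-]
  4 | R B3 → L1 hit [-]
  5 | W B3 → L1 hit [D]
  6 | R B0 → L0 hit [-]
  7 | W B0 → L0 hit [D]
  8 | R B0 → L0 hit [D]
  9 | R B0 → L0 hit [D]
  10 | R B0 → L0 hit [D]
  11 | R B2 → L0 miss wb→B0 [-]

DIRTY = [3]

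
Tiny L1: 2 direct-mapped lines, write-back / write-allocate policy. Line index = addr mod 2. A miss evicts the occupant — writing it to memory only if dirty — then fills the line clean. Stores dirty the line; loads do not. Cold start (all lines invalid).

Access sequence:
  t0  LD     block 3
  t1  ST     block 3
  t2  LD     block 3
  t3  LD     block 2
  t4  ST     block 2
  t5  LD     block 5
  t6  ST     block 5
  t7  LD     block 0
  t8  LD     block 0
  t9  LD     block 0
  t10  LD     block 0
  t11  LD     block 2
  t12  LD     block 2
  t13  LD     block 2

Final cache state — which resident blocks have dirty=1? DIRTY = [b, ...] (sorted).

0: R B3 → L1 miss [-]
1: W B3 → L1 hit [D]
2: R B3 → L1 hit [D]
3: R B2 → L0 miss [-]
4: W B2 → L0 hit [D]
5: R B5 → L1 miss wb→B3 [-]
6: W B5 → L1 hit [D]
7: R B0 → L0 miss wb→B2 [-]
8: R B0 → L0 hit [-]
9: R B0 → L0 hit [-]
10: R B0 → L0 hit [-]
11: R B2 → L0 miss [-]
12: R B2 → L0 hit [-]
13: R B2 → L0 hit [-]

DIRTY = [5]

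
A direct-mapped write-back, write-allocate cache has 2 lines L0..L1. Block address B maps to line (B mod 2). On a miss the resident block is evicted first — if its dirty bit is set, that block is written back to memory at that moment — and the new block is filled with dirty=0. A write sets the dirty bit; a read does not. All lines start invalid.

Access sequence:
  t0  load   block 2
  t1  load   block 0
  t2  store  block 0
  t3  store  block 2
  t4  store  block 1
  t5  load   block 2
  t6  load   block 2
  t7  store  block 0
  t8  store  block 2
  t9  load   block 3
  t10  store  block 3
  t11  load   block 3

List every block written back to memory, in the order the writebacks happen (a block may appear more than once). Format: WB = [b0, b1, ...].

WB = [0, 2, 0, 1]

0: R B2 -> L0 miss  d=-]
1: R B0 -> L0 miss  d=-]
2: W B0 -> L0 hit  d=D]
3: W B2 -> L0 miss wb->B0  d=D]
4: W B1 -> L1 miss  d=D]
5: R B2 -> L0 hit  d=D]
6: R B2 -> L0 hit  d=D]
7: W B0 -> L0 miss wb->B2  d=D]
8: W B2 -> L0 miss wb->B0  d=D]
9: R B3 -> L1 miss wb->B1  d=-]
10: W B3 -> L1 hit  d=D]
11: R B3 -> L1 hit  d=D]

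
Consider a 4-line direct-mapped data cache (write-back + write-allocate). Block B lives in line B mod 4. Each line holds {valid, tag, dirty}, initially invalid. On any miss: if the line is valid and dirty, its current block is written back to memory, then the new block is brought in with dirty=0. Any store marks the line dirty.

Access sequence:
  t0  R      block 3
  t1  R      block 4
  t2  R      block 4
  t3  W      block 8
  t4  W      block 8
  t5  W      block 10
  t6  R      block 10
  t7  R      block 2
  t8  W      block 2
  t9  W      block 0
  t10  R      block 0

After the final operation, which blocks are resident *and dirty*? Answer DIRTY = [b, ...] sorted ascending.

DIRTY = [0, 2]

0: R B3 -> L3 miss  d=-]
1: R B4 -> L0 miss  d=-]
2: R B4 -> L0 hit  d=-]
3: W B8 -> L0 miss  d=D]
4: W B8 -> L0 hit  d=D]
5: W B10 -> L2 miss  d=D]
6: R B10 -> L2 hit  d=D]
7: R B2 -> L2 miss wb->B10  d=-]
8: W B2 -> L2 hit  d=D]
9: W B0 -> L0 miss wb->B8  d=D]
10: R B0 -> L0 hit  d=D]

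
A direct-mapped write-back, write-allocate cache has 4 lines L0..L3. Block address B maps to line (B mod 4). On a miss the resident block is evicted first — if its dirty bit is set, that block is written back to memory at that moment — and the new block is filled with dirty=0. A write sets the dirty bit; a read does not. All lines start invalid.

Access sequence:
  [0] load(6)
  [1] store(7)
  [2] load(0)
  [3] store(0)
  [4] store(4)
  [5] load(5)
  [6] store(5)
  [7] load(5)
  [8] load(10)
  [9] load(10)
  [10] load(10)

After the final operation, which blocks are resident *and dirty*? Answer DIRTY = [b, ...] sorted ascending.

0: R B6 → L2 miss [-]
1: W B7 → L3 miss [D]
2: R B0 → L0 miss [-]
3: W B0 → L0 hit [D]
4: W B4 → L0 miss wb→B0 [D]
5: R B5 → L1 miss [-]
6: W B5 → L1 hit [D]
7: R B5 → L1 hit [D]
8: R B10 → L2 miss [-]
9: R B10 → L2 hit [-]
10: R B10 → L2 hit [-]

DIRTY = [4, 5, 7]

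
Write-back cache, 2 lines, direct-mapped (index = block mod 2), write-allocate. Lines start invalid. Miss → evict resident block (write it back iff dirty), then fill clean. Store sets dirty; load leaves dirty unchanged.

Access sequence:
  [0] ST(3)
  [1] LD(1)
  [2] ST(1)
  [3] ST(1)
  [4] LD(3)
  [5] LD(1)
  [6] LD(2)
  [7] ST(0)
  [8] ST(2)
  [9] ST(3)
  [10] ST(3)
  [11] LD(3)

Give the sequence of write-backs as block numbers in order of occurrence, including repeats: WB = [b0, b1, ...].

0: W B3 -> L1 miss  d=D]
1: R B1 -> L1 miss wb->B3  d=-]
2: W B1 -> L1 hit  d=D]
3: W B1 -> L1 hit  d=D]
4: R B3 -> L1 miss wb->B1  d=-]
5: R B1 -> L1 miss  d=-]
6: R B2 -> L0 miss  d=-]
7: W B0 -> L0 miss  d=D]
8: W B2 -> L0 miss wb->B0  d=D]
9: W B3 -> L1 miss  d=D]
10: W B3 -> L1 hit  d=D]
11: R B3 -> L1 hit  d=D]

WB = [3, 1, 0]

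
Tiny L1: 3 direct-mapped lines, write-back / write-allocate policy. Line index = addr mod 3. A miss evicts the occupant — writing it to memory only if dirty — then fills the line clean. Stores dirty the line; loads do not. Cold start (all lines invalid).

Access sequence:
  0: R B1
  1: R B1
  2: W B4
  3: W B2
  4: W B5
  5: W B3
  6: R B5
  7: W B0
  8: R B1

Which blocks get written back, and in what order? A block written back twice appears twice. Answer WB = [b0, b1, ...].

0: R B1 -> L1 miss  d=-]
1: R B1 -> L1 hit  d=-]
2: W B4 -> L1 miss  d=D]
3: W B2 -> L2 miss  d=D]
4: W B5 -> L2 miss wb->B2  d=D]
5: W B3 -> L0 miss  d=D]
6: R B5 -> L2 hit  d=D]
7: W B0 -> L0 miss wb->B3  d=D]
8: R B1 -> L1 miss wb->B4  d=-]

WB = [2, 3, 4]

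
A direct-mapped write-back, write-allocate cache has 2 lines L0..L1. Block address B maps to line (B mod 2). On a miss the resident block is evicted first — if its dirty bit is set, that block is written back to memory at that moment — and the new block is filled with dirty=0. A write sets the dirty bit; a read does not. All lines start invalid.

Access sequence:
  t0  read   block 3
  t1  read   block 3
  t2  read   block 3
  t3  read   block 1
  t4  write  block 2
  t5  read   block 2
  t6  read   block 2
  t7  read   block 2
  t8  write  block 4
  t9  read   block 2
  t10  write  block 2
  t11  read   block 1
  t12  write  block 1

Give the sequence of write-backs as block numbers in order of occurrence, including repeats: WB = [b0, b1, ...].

WB = [2, 4]

0: R B3 -> L1 miss  d=-]
1: R B3 -> L1 hit  d=-]
2: R B3 -> L1 hit  d=-]
3: R B1 -> L1 miss  d=-]
4: W B2 -> L0 miss  d=D]
5: R B2 -> L0 hit  d=D]
6: R B2 -> L0 hit  d=D]
7: R B2 -> L0 hit  d=D]
8: W B4 -> L0 miss wb->B2  d=D]
9: R B2 -> L0 miss wb->B4  d=-]
10: W B2 -> L0 hit  d=D]
11: R B1 -> L1 hit  d=-]
12: W B1 -> L1 hit  d=D]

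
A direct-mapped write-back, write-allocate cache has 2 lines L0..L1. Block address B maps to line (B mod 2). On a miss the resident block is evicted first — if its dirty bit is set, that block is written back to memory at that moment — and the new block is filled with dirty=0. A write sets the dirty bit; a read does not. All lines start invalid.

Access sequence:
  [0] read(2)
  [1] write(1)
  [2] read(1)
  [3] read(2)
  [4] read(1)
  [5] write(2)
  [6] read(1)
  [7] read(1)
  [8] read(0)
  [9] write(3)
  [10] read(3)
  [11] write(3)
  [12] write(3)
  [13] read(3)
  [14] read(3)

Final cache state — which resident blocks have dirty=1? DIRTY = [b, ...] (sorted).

DIRTY = [3]

0: R B2 → L0 miss [-]
1: W B1 → L1 miss [D]
2: R B1 → L1 hit [D]
3: R B2 → L0 hit [-]
4: R B1 → L1 hit [D]
5: W B2 → L0 hit [D]
6: R B1 → L1 hit [D]
7: R B1 → L1 hit [D]
8: R B0 → L0 miss wb→B2 [-]
9: W B3 → L1 miss wb→B1 [D]
10: R B3 → L1 hit [D]
11: W B3 → L1 hit [D]
12: W B3 → L1 hit [D]
13: R B3 → L1 hit [D]
14: R B3 → L1 hit [D]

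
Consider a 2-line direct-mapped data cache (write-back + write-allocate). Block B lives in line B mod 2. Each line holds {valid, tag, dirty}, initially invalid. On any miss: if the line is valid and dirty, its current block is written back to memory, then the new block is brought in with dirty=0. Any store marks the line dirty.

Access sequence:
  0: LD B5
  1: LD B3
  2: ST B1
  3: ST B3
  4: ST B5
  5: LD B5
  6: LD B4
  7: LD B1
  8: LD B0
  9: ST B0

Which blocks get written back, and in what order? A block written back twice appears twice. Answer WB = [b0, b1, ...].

WB = [1, 3, 5]

0: R B5 -> L1 miss  d=-]
1: R B3 -> L1 miss  d=-]
2: W B1 -> L1 miss  d=D]
3: W B3 -> L1 miss wb->B1  d=D]
4: W B5 -> L1 miss wb->B3  d=D]
5: R B5 -> L1 hit  d=D]
6: R B4 -> L0 miss  d=-]
7: R B1 -> L1 miss wb->B5  d=-]
8: R B0 -> L0 miss  d=-]
9: W B0 -> L0 hit  d=D]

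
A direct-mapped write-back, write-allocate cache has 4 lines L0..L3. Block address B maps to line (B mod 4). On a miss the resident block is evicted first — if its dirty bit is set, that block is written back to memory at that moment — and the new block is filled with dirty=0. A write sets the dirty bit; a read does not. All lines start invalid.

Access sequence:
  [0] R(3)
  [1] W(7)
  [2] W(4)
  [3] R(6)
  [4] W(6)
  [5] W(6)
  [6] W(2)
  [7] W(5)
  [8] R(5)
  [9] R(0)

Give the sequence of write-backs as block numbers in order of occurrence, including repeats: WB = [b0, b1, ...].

WB = [6, 4]

  0 | R B3 → L3 miss [-]
  1 | W B7 → L3 miss [D]
  2 | W B4 → L0 miss [D]
  3 | R B6 → L2 miss [-]
  4 | W B6 → L2 hit [D]
  5 | W B6 → L2 hit [D]
  6 | W B2 → L2 miss wb→B6 [D]
  7 | W B5 → L1 miss [D]
  8 | R B5 → L1 hit [D]
  9 | R B0 → L0 miss wb→B4 [-]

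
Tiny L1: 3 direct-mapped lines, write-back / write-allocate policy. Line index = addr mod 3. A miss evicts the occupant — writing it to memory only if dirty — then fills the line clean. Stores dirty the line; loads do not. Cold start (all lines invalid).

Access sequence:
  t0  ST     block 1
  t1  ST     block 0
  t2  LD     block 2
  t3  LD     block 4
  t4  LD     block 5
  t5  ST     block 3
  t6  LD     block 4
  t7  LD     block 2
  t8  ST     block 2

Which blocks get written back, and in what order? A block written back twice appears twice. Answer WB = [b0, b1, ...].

0: W B1 -> L1 miss  d=D]
1: W B0 -> L0 miss  d=D]
2: R B2 -> L2 miss  d=-]
3: R B4 -> L1 miss wb->B1  d=-]
4: R B5 -> L2 miss  d=-]
5: W B3 -> L0 miss wb->B0  d=D]
6: R B4 -> L1 hit  d=-]
7: R B2 -> L2 miss  d=-]
8: W B2 -> L2 hit  d=D]

WB = [1, 0]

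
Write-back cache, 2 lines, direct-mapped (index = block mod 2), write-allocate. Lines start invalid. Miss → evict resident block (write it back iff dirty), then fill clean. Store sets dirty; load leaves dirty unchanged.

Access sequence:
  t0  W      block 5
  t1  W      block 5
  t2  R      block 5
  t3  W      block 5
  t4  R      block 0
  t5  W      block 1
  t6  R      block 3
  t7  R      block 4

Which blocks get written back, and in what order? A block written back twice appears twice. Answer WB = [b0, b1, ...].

  0 | W B5 → L1 miss [D]
  1 | W B5 → L1 hit [D]
  2 | R B5 → L1 hit [D]
  3 | W B5 → L1 hit [D]
  4 | R B0 → L0 miss [-]
  5 | W B1 → L1 miss wb→B5 [D]
  6 | R B3 → L1 miss wb→B1 [-]
  7 | R B4 → L0 miss [-]

WB = [5, 1]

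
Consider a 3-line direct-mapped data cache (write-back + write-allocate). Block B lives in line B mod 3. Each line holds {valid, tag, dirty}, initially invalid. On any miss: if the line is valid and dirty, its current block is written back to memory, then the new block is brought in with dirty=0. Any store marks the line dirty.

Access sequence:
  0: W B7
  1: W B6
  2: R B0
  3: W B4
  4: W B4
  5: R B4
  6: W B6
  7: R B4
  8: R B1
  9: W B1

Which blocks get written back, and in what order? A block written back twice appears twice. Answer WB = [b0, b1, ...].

WB = [6, 7, 4]

0: W B7 → L1 miss [D]
1: W B6 → L0 miss [D]
2: R B0 → L0 miss wb→B6 [-]
3: W B4 → L1 miss wb→B7 [D]
4: W B4 → L1 hit [D]
5: R B4 → L1 hit [D]
6: W B6 → L0 miss [D]
7: R B4 → L1 hit [D]
8: R B1 → L1 miss wb→B4 [-]
9: W B1 → L1 hit [D]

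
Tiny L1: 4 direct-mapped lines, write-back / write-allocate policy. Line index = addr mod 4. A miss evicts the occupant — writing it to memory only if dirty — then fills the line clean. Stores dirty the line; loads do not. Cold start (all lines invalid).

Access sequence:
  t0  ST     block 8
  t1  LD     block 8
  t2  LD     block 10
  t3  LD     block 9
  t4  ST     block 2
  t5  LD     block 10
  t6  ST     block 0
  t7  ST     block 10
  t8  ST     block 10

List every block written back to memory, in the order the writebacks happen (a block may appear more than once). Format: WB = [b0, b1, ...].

0: W B8 → L0 miss [D]
1: R B8 → L0 hit [D]
2: R B10 → L2 miss [-]
3: R B9 → L1 miss [-]
4: W B2 → L2 miss [D]
5: R B10 → L2 miss wb→B2 [-]
6: W B0 → L0 miss wb→B8 [D]
7: W B10 → L2 hit [D]
8: W B10 → L2 hit [D]

WB = [2, 8]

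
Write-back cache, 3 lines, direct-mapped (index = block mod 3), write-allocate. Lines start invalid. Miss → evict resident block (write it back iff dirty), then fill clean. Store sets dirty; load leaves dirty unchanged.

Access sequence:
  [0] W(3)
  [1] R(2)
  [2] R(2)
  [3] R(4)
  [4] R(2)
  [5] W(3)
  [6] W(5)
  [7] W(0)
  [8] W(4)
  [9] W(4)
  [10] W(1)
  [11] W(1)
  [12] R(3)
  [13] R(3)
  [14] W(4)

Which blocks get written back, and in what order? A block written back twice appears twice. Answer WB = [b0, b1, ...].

WB = [3, 4, 0, 1]

0: W B3 → L0 miss [D]
1: R B2 → L2 miss [-]
2: R B2 → L2 hit [-]
3: R B4 → L1 miss [-]
4: R B2 → L2 hit [-]
5: W B3 → L0 hit [D]
6: W B5 → L2 miss [D]
7: W B0 → L0 miss wb→B3 [D]
8: W B4 → L1 hit [D]
9: W B4 → L1 hit [D]
10: W B1 → L1 miss wb→B4 [D]
11: W B1 → L1 hit [D]
12: R B3 → L0 miss wb→B0 [-]
13: R B3 → L0 hit [-]
14: W B4 → L1 miss wb→B1 [D]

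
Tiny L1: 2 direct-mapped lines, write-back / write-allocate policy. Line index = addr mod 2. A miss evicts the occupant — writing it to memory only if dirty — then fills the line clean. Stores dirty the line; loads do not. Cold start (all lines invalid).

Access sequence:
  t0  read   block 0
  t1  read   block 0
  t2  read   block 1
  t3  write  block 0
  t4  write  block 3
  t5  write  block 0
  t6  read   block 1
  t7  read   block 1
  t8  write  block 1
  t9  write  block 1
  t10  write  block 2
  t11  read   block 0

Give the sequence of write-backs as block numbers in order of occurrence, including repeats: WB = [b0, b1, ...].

WB = [3, 0, 2]

  0 | R B0 → L0 miss [-]
  1 | R B0 → L0 hit [-]
  2 | R B1 → L1 miss [-]
  3 | W B0 → L0 hit [D]
  4 | W B3 → L1 miss [D]
  5 | W B0 → L0 hit [D]
  6 | R B1 → L1 miss wb→B3 [-]
  7 | R B1 → L1 hit [-]
  8 | W B1 → L1 hit [D]
  9 | W B1 → L1 hit [D]
  10 | W B2 → L0 miss wb→B0 [D]
  11 | R B0 → L0 miss wb→B2 [-]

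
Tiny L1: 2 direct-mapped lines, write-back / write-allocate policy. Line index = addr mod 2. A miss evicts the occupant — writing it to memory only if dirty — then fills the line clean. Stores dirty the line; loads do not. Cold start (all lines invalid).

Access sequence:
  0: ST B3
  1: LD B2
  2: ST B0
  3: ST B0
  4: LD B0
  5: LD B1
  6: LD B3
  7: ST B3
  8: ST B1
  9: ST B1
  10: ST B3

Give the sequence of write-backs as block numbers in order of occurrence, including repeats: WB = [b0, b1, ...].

0: W B3 → L1 miss [D]
1: R B2 → L0 miss [-]
2: W B0 → L0 miss [D]
3: W B0 → L0 hit [D]
4: R B0 → L0 hit [D]
5: R B1 → L1 miss wb→B3 [-]
6: R B3 → L1 miss [-]
7: W B3 → L1 hit [D]
8: W B1 → L1 miss wb→B3 [D]
9: W B1 → L1 hit [D]
10: W B3 → L1 miss wb→B1 [D]

WB = [3, 3, 1]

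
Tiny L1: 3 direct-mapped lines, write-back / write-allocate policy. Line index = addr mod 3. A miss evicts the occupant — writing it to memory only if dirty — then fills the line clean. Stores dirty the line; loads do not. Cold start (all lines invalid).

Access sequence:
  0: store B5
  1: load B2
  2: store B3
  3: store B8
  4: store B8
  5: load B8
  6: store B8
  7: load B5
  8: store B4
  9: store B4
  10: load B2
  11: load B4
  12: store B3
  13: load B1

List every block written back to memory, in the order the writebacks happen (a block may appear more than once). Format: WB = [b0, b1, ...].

WB = [5, 8, 4]

  0 | W B5 → L2 miss [D]
  1 | R B2 → L2 miss wb→B5 [-]
  2 | W B3 → L0 miss [D]
  3 | W B8 → L2 miss [D]
  4 | W B8 → L2 hit [D]
  5 | R B8 → L2 hit [D]
  6 | W B8 → L2 hit [D]
  7 | R B5 → L2 miss wb→B8 [-]
  8 | W B4 → L1 miss [D]
  9 | W B4 → L1 hit [D]
  10 | R B2 → L2 miss [-]
  11 | R B4 → L1 hit [D]
  12 | W B3 → L0 hit [D]
  13 | R B1 → L1 miss wb→B4 [-]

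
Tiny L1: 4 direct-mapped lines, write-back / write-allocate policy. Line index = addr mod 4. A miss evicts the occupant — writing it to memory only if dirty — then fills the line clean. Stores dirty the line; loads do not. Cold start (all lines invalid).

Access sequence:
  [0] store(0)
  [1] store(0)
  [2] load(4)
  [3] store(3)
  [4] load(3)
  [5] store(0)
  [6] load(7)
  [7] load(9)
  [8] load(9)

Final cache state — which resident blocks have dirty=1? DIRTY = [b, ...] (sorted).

0: W B0 -> L0 miss  d=D]
1: W B0 -> L0 hit  d=D]
2: R B4 -> L0 miss wb->B0  d=-]
3: W B3 -> L3 miss  d=D]
4: R B3 -> L3 hit  d=D]
5: W B0 -> L0 miss  d=D]
6: R B7 -> L3 miss wb->B3  d=-]
7: R B9 -> L1 miss  d=-]
8: R B9 -> L1 hit  d=-]

DIRTY = [0]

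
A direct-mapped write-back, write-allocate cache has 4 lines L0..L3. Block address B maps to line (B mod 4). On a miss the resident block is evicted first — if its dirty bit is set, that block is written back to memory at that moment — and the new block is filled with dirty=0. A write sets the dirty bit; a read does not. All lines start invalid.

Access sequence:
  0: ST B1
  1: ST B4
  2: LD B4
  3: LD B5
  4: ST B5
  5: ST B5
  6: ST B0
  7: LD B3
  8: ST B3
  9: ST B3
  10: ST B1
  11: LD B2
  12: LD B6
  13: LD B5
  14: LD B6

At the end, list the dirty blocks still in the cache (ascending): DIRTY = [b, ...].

DIRTY = [0, 3]

0: W B1 -> L1 miss  d=D]
1: W B4 -> L0 miss  d=D]
2: R B4 -> L0 hit  d=D]
3: R B5 -> L1 miss wb->B1  d=-]
4: W B5 -> L1 hit  d=D]
5: W B5 -> L1 hit  d=D]
6: W B0 -> L0 miss wb->B4  d=D]
7: R B3 -> L3 miss  d=-]
8: W B3 -> L3 hit  d=D]
9: W B3 -> L3 hit  d=D]
10: W B1 -> L1 miss wb->B5  d=D]
11: R B2 -> L2 miss  d=-]
12: R B6 -> L2 miss  d=-]
13: R B5 -> L1 miss wb->B1  d=-]
14: R B6 -> L2 hit  d=-]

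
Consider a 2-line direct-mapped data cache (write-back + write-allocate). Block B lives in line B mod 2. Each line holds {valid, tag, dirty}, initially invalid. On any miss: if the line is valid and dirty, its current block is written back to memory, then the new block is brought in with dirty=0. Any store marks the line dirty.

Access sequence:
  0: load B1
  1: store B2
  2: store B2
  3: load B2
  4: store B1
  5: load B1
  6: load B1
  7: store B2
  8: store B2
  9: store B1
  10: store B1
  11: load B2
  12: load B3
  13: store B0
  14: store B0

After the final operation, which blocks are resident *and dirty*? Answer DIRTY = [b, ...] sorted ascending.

DIRTY = [0]

0: R B1 → L1 miss [-]
1: W B2 → L0 miss [D]
2: W B2 → L0 hit [D]
3: R B2 → L0 hit [D]
4: W B1 → L1 hit [D]
5: R B1 → L1 hit [D]
6: R B1 → L1 hit [D]
7: W B2 → L0 hit [D]
8: W B2 → L0 hit [D]
9: W B1 → L1 hit [D]
10: W B1 → L1 hit [D]
11: R B2 → L0 hit [D]
12: R B3 → L1 miss wb→B1 [-]
13: W B0 → L0 miss wb→B2 [D]
14: W B0 → L0 hit [D]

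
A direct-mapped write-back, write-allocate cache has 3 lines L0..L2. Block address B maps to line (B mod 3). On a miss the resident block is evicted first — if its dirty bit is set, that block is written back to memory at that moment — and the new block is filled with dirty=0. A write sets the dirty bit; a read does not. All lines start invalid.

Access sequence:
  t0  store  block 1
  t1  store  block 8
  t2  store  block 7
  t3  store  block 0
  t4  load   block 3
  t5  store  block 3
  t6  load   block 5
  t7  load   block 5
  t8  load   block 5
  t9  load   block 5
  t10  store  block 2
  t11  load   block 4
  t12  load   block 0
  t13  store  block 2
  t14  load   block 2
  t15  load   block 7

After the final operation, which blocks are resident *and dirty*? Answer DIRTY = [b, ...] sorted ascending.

0: W B1 → L1 miss [D]
1: W B8 → L2 miss [D]
2: W B7 → L1 miss wb→B1 [D]
3: W B0 → L0 miss [D]
4: R B3 → L0 miss wb→B0 [-]
5: W B3 → L0 hit [D]
6: R B5 → L2 miss wb→B8 [-]
7: R B5 → L2 hit [-]
8: R B5 → L2 hit [-]
9: R B5 → L2 hit [-]
10: W B2 → L2 miss [D]
11: R B4 → L1 miss wb→B7 [-]
12: R B0 → L0 miss wb→B3 [-]
13: W B2 → L2 hit [D]
14: R B2 → L2 hit [D]
15: R B7 → L1 miss [-]

DIRTY = [2]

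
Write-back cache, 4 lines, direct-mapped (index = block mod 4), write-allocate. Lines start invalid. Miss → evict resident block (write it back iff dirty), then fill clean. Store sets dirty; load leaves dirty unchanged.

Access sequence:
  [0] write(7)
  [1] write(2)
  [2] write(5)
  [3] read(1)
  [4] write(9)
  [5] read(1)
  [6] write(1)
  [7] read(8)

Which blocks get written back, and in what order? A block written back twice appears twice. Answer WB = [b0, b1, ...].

0: W B7 → L3 miss [D]
1: W B2 → L2 miss [D]
2: W B5 → L1 miss [D]
3: R B1 → L1 miss wb→B5 [-]
4: W B9 → L1 miss [D]
5: R B1 → L1 miss wb→B9 [-]
6: W B1 → L1 hit [D]
7: R B8 → L0 miss [-]

WB = [5, 9]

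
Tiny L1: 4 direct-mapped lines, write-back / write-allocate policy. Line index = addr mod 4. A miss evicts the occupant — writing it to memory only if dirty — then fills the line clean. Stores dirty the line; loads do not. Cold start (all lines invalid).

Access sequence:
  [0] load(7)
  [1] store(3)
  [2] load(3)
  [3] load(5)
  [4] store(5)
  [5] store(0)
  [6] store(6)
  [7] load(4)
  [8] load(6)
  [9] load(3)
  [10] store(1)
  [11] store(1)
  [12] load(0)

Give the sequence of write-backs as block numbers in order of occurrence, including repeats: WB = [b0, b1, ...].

  0 | R B7 → L3 miss [-]
  1 | W B3 → L3 miss [D]
  2 | R B3 → L3 hit [D]
  3 | R B5 → L1 miss [-]
  4 | W B5 → L1 hit [D]
  5 | W B0 → L0 miss [D]
  6 | W B6 → L2 miss [D]
  7 | R B4 → L0 miss wb→B0 [-]
  8 | R B6 → L2 hit [D]
  9 | R B3 → L3 hit [D]
  10 | W B1 → L1 miss wb→B5 [D]
  11 | W B1 → L1 hit [D]
  12 | R B0 → L0 miss [-]

WB = [0, 5]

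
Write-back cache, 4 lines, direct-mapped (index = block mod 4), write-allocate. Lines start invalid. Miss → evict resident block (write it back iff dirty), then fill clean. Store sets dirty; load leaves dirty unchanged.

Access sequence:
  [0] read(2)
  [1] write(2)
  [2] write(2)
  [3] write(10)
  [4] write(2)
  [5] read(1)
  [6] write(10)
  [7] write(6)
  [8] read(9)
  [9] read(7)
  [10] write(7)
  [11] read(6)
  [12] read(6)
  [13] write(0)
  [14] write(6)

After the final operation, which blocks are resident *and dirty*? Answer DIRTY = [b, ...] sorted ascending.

0: R B2 -> L2 miss  d=-]
1: W B2 -> L2 hit  d=D]
2: W B2 -> L2 hit  d=D]
3: W B10 -> L2 miss wb->B2  d=D]
4: W B2 -> L2 miss wb->B10  d=D]
5: R B1 -> L1 miss  d=-]
6: W B10 -> L2 miss wb->B2  d=D]
7: W B6 -> L2 miss wb->B10  d=D]
8: R B9 -> L1 miss  d=-]
9: R B7 -> L3 miss  d=-]
10: W B7 -> L3 hit  d=D]
11: R B6 -> L2 hit  d=D]
12: R B6 -> L2 hit  d=D]
13: W B0 -> L0 miss  d=D]
14: W B6 -> L2 hit  d=D]

DIRTY = [0, 6, 7]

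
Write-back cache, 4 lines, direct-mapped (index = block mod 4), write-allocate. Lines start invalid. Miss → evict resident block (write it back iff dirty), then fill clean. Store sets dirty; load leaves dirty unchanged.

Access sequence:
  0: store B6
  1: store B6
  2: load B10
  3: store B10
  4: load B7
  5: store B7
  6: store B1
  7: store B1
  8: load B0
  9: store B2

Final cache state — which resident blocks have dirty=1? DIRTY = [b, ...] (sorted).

  0 | W B6 → L2 miss [D]
  1 | W B6 → L2 hit [D]
  2 | R B10 → L2 miss wb→B6 [-]
  3 | W B10 → L2 hit [D]
  4 | R B7 → L3 miss [-]
  5 | W B7 → L3 hit [D]
  6 | W B1 → L1 miss [D]
  7 | W B1 → L1 hit [D]
  8 | R B0 → L0 miss [-]
  9 | W B2 → L2 miss wb→B10 [D]

DIRTY = [1, 2, 7]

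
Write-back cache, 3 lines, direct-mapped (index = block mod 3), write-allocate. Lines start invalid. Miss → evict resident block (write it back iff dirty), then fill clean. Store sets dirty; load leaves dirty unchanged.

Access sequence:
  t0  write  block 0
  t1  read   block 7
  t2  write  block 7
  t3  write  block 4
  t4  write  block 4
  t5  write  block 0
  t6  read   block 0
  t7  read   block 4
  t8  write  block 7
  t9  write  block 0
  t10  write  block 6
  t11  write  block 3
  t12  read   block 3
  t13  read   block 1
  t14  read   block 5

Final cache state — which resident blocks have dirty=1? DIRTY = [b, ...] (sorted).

DIRTY = [3]

  0 | W B0 → L0 miss [D]
  1 | R B7 → L1 miss [-]
  2 | W B7 → L1 hit [D]
  3 | W B4 → L1 miss wb→B7 [D]
  4 | W B4 → L1 hit [D]
  5 | W B0 → L0 hit [D]
  6 | R B0 → L0 hit [D]
  7 | R B4 → L1 hit [D]
  8 | W B7 → L1 miss wb→B4 [D]
  9 | W B0 → L0 hit [D]
  10 | W B6 → L0 miss wb→B0 [D]
  11 | W B3 → L0 miss wb→B6 [D]
  12 | R B3 → L0 hit [D]
  13 | R B1 → L1 miss wb→B7 [-]
  14 | R B5 → L2 miss [-]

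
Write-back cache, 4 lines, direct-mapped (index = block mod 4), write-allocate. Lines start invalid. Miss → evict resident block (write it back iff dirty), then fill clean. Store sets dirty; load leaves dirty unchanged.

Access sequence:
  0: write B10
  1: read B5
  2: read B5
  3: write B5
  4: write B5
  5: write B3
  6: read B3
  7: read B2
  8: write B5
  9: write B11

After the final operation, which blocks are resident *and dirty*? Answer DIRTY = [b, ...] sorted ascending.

0: W B10 -> L2 miss  d=D]
1: R B5 -> L1 miss  d=-]
2: R B5 -> L1 hit  d=-]
3: W B5 -> L1 hit  d=D]
4: W B5 -> L1 hit  d=D]
5: W B3 -> L3 miss  d=D]
6: R B3 -> L3 hit  d=D]
7: R B2 -> L2 miss wb->B10  d=-]
8: W B5 -> L1 hit  d=D]
9: W B11 -> L3 miss wb->B3  d=D]

DIRTY = [5, 11]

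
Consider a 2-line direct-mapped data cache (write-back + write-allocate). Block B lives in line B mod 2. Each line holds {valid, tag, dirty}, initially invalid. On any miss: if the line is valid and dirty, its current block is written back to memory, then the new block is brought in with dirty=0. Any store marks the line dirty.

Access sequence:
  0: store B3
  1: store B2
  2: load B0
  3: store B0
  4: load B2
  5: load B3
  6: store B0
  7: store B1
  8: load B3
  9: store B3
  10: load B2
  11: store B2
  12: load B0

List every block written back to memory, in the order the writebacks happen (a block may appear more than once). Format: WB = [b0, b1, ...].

0: W B3 -> L1 miss  d=D]
1: W B2 -> L0 miss  d=D]
2: R B0 -> L0 miss wb->B2  d=-]
3: W B0 -> L0 hit  d=D]
4: R B2 -> L0 miss wb->B0  d=-]
5: R B3 -> L1 hit  d=D]
6: W B0 -> L0 miss  d=D]
7: W B1 -> L1 miss wb->B3  d=D]
8: R B3 -> L1 miss wb->B1  d=-]
9: W B3 -> L1 hit  d=D]
10: R B2 -> L0 miss wb->B0  d=-]
11: W B2 -> L0 hit  d=D]
12: R B0 -> L0 miss wb->B2  d=-]

WB = [2, 0, 3, 1, 0, 2]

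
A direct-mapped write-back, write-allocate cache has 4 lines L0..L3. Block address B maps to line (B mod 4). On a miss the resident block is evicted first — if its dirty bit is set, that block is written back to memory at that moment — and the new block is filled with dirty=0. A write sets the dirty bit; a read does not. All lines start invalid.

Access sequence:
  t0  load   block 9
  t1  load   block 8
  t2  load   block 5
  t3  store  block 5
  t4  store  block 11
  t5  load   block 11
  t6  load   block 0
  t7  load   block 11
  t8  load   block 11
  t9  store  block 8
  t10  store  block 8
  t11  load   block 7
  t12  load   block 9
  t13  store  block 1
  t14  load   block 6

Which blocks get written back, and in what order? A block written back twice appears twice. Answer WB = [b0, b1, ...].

0: R B9 → L1 miss [-]
1: R B8 → L0 miss [-]
2: R B5 → L1 miss [-]
3: W B5 → L1 hit [D]
4: W B11 → L3 miss [D]
5: R B11 → L3 hit [D]
6: R B0 → L0 miss [-]
7: R B11 → L3 hit [D]
8: R B11 → L3 hit [D]
9: W B8 → L0 miss [D]
10: W B8 → L0 hit [D]
11: R B7 → L3 miss wb→B11 [-]
12: R B9 → L1 miss wb→B5 [-]
13: W B1 → L1 miss [D]
14: R B6 → L2 miss [-]

WB = [11, 5]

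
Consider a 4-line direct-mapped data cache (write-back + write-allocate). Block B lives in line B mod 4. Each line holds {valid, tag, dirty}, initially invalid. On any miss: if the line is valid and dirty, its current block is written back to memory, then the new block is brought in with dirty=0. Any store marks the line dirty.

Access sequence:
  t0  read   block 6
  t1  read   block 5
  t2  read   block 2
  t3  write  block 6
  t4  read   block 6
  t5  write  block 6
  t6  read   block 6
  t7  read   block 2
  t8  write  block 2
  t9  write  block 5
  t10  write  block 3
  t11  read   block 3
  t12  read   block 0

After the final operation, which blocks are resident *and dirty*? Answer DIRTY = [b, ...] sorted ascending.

  0 | R B6 → L2 miss [-]
  1 | R B5 → L1 miss [-]
  2 | R B2 → L2 miss [-]
  3 | W B6 → L2 miss [D]
  4 | R B6 → L2 hit [D]
  5 | W B6 → L2 hit [D]
  6 | R B6 → L2 hit [D]
  7 | R B2 → L2 miss wb→B6 [-]
  8 | W B2 → L2 hit [D]
  9 | W B5 → L1 hit [D]
  10 | W B3 → L3 miss [D]
  11 | R B3 → L3 hit [D]
  12 | R B0 → L0 miss [-]

DIRTY = [2, 3, 5]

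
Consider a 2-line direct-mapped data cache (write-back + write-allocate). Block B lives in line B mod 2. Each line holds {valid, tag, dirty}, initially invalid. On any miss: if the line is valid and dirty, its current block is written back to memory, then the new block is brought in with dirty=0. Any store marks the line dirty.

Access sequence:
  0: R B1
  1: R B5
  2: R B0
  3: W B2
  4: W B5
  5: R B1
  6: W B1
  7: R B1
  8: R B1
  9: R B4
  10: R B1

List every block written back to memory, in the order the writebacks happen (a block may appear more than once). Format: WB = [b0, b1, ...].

  0 | R B1 → L1 miss [-]
  1 | R B5 → L1 miss [-]
  2 | R B0 → L0 miss [-]
  3 | W B2 → L0 miss [D]
  4 | W B5 → L1 hit [D]
  5 | R B1 → L1 miss wb→B5 [-]
  6 | W B1 → L1 hit [D]
  7 | R B1 → L1 hit [D]
  8 | R B1 → L1 hit [D]
  9 | R B4 → L0 miss wb→B2 [-]
  10 | R B1 → L1 hit [D]

WB = [5, 2]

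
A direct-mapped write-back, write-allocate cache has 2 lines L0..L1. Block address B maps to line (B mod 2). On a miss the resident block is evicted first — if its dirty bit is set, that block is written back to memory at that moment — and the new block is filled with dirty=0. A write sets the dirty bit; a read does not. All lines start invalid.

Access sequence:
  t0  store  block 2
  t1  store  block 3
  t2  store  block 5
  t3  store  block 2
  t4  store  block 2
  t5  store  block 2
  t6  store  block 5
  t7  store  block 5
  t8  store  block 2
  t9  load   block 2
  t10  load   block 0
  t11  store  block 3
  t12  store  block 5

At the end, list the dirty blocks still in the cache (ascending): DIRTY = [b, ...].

  0 | W B2 → L0 miss [D]
  1 | W B3 → L1 miss [D]
  2 | W B5 → L1 miss wb→B3 [D]
  3 | W B2 → L0 hit [D]
  4 | W B2 → L0 hit [D]
  5 | W B2 → L0 hit [D]
  6 | W B5 → L1 hit [D]
  7 | W B5 → L1 hit [D]
  8 | W B2 → L0 hit [D]
  9 | R B2 → L0 hit [D]
  10 | R B0 → L0 miss wb→B2 [-]
  11 | W B3 → L1 miss wb→B5 [D]
  12 | W B5 → L1 miss wb→B3 [D]

DIRTY = [5]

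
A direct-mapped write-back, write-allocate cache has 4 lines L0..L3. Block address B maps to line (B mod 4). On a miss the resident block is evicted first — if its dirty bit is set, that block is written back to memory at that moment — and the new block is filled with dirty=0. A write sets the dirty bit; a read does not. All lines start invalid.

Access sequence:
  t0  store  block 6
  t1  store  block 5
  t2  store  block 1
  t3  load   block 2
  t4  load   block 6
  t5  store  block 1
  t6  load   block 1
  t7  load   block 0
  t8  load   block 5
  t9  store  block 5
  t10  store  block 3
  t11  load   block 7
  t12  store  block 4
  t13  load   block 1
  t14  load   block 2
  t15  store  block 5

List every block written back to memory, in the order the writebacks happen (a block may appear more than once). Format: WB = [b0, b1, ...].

WB = [5, 6, 1, 3, 5]

0: W B6 -> L2 miss  d=D]
1: W B5 -> L1 miss  d=D]
2: W B1 -> L1 miss wb->B5  d=D]
3: R B2 -> L2 miss wb->B6  d=-]
4: R B6 -> L2 miss  d=-]
5: W B1 -> L1 hit  d=D]
6: R B1 -> L1 hit  d=D]
7: R B0 -> L0 miss  d=-]
8: R B5 -> L1 miss wb->B1  d=-]
9: W B5 -> L1 hit  d=D]
10: W B3 -> L3 miss  d=D]
11: R B7 -> L3 miss wb->B3  d=-]
12: W B4 -> L0 miss  d=D]
13: R B1 -> L1 miss wb->B5  d=-]
14: R B2 -> L2 miss  d=-]
15: W B5 -> L1 miss  d=D]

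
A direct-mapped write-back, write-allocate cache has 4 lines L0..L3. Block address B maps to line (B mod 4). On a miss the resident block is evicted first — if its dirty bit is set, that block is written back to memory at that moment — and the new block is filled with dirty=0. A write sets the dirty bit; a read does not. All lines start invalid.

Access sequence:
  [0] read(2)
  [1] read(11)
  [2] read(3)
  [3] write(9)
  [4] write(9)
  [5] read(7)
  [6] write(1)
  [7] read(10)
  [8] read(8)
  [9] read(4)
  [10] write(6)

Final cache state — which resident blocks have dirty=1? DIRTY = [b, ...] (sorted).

  0 | R B2 → L2 miss [-]
  1 | R B11 → L3 miss [-]
  2 | R B3 → L3 miss [-]
  3 | W B9 → L1 miss [D]
  4 | W B9 → L1 hit [D]
  5 | R B7 → L3 miss [-]
  6 | W B1 → L1 miss wb→B9 [D]
  7 | R B10 → L2 miss [-]
  8 | R B8 → L0 miss [-]
  9 | R B4 → L0 miss [-]
  10 | W B6 → L2 miss [D]

DIRTY = [1, 6]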